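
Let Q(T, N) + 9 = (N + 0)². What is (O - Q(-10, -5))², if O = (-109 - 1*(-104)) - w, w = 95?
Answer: 13456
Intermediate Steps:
Q(T, N) = -9 + N² (Q(T, N) = -9 + (N + 0)² = -9 + N²)
O = -100 (O = (-109 - 1*(-104)) - 1*95 = (-109 + 104) - 95 = -5 - 95 = -100)
(O - Q(-10, -5))² = (-100 - (-9 + (-5)²))² = (-100 - (-9 + 25))² = (-100 - 1*16)² = (-100 - 16)² = (-116)² = 13456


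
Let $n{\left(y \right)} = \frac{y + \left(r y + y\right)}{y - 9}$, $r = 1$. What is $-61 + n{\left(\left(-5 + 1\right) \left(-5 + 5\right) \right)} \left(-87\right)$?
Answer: $-61$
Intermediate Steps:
$n{\left(y \right)} = \frac{3 y}{-9 + y}$ ($n{\left(y \right)} = \frac{y + \left(1 y + y\right)}{y - 9} = \frac{y + \left(y + y\right)}{-9 + y} = \frac{y + 2 y}{-9 + y} = \frac{3 y}{-9 + y}$)
$-61 + n{\left(\left(-5 + 1\right) \left(-5 + 5\right) \right)} \left(-87\right) = -61 + \frac{3 \left(-5 + 1\right) \left(-5 + 5\right)}{-9 + \left(-5 + 1\right) \left(-5 + 5\right)} \left(-87\right) = -61 + \frac{3 \left(\left(-4\right) 0\right)}{-9 - 0} \left(-87\right) = -61 + 3 \cdot 0 \frac{1}{-9 + 0} \left(-87\right) = -61 + 3 \cdot 0 \frac{1}{-9} \left(-87\right) = -61 + 3 \cdot 0 \left(- \frac{1}{9}\right) \left(-87\right) = -61 + 0 \left(-87\right) = -61 + 0 = -61$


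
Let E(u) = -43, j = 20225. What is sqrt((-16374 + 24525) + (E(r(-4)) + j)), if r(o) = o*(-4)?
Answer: sqrt(28333) ≈ 168.32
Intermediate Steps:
r(o) = -4*o
sqrt((-16374 + 24525) + (E(r(-4)) + j)) = sqrt((-16374 + 24525) + (-43 + 20225)) = sqrt(8151 + 20182) = sqrt(28333)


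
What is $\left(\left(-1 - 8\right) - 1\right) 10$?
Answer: $-100$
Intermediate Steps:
$\left(\left(-1 - 8\right) - 1\right) 10 = \left(-9 - 1\right) 10 = \left(-10\right) 10 = -100$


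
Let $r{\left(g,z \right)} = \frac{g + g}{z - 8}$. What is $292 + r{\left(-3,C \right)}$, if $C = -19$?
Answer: $\frac{2630}{9} \approx 292.22$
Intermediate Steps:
$r{\left(g,z \right)} = \frac{2 g}{-8 + z}$
$292 + r{\left(-3,C \right)} = 292 + 2 \left(-3\right) \frac{1}{-8 - 19} = 292 + 2 \left(-3\right) \frac{1}{-27} = 292 + 2 \left(-3\right) \left(- \frac{1}{27}\right) = 292 + \frac{2}{9} = \frac{2630}{9}$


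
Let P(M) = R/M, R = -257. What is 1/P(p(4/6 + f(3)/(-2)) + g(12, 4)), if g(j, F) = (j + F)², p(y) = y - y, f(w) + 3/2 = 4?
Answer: -256/257 ≈ -0.99611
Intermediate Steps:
f(w) = 5/2 (f(w) = -3/2 + 4 = 5/2)
p(y) = 0
g(j, F) = (F + j)²
P(M) = -257/M
1/P(p(4/6 + f(3)/(-2)) + g(12, 4)) = 1/(-257/(0 + (4 + 12)²)) = 1/(-257/(0 + 16²)) = 1/(-257/(0 + 256)) = 1/(-257/256) = -256/257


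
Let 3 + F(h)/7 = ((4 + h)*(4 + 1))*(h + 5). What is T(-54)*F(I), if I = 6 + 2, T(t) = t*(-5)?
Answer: 1468530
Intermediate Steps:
T(t) = -5*t
I = 8
F(h) = -21 + 7*(5 + h)*(20 + 5*h) (F(h) = -21 + 7*(((4 + h)*(4 + 1))*(h + 5)) = -21 + 7*(((4 + h)*5)*(5 + h)) = -21 + 7*((20 + 5*h)*(5 + h)) = -21 + 7*((5 + h)*(20 + 5*h)) = -21 + 7*(5 + h)*(20 + 5*h))
T(-54)*F(I) = (-5*(-54))*(679 + 35*8² + 315*8) = 270*(679 + 35*64 + 2520) = 270*(679 + 2240 + 2520) = 270*5439 = 1468530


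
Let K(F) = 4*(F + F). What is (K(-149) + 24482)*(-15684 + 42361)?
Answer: 621307330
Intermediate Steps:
K(F) = 8*F (K(F) = 4*(2*F) = 8*F)
(K(-149) + 24482)*(-15684 + 42361) = (8*(-149) + 24482)*(-15684 + 42361) = (-1192 + 24482)*26677 = 23290*26677 = 621307330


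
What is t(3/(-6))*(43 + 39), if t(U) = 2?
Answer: 164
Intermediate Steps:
t(3/(-6))*(43 + 39) = 2*(43 + 39) = 2*82 = 164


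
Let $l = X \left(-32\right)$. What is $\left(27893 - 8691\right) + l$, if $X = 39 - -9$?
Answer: $17666$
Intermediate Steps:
$X = 48$ ($X = 39 + 9 = 48$)
$l = -1536$ ($l = 48 \left(-32\right) = -1536$)
$\left(27893 - 8691\right) + l = \left(27893 - 8691\right) - 1536 = 19202 - 1536 = 17666$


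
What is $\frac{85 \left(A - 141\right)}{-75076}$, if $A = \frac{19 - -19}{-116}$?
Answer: $\frac{696745}{4354408} \approx 0.16001$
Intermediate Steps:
$A = - \frac{19}{58}$ ($A = \left(19 + 19\right) \left(- \frac{1}{116}\right) = 38 \left(- \frac{1}{116}\right) = - \frac{19}{58} \approx -0.32759$)
$\frac{85 \left(A - 141\right)}{-75076} = \frac{85 \left(- \frac{19}{58} - 141\right)}{-75076} = 85 \left(- \frac{8197}{58}\right) \left(- \frac{1}{75076}\right) = \left(- \frac{696745}{58}\right) \left(- \frac{1}{75076}\right) = \frac{696745}{4354408}$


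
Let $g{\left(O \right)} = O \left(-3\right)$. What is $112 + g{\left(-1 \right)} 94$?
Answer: $394$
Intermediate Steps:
$g{\left(O \right)} = - 3 O$
$112 + g{\left(-1 \right)} 94 = 112 + \left(-3\right) \left(-1\right) 94 = 112 + 3 \cdot 94 = 112 + 282 = 394$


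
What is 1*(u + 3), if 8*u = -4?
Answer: 5/2 ≈ 2.5000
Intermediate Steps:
u = -1/2 (u = (1/8)*(-4) = -1/2 ≈ -0.50000)
1*(u + 3) = 1*(-1/2 + 3) = 1*(5/2) = 5/2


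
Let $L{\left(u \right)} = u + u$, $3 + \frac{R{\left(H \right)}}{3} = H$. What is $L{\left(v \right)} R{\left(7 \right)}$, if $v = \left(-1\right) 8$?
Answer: $-192$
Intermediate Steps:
$R{\left(H \right)} = -9 + 3 H$
$v = -8$
$L{\left(u \right)} = 2 u$
$L{\left(v \right)} R{\left(7 \right)} = 2 \left(-8\right) \left(-9 + 3 \cdot 7\right) = - 16 \left(-9 + 21\right) = \left(-16\right) 12 = -192$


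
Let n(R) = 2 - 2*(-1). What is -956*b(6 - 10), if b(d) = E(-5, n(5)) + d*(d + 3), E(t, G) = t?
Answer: 956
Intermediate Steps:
n(R) = 4 (n(R) = 2 + 2 = 4)
b(d) = -5 + d*(3 + d) (b(d) = -5 + d*(d + 3) = -5 + d*(3 + d))
-956*b(6 - 10) = -956*(-5 + (6 - 10)**2 + 3*(6 - 10)) = -956*(-5 + (-4)**2 + 3*(-4)) = -956*(-5 + 16 - 12) = -956*(-1) = 956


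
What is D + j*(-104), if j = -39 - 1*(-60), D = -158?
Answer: -2342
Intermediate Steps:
j = 21 (j = -39 + 60 = 21)
D + j*(-104) = -158 + 21*(-104) = -158 - 2184 = -2342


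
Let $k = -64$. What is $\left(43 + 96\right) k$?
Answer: $-8896$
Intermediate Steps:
$\left(43 + 96\right) k = \left(43 + 96\right) \left(-64\right) = 139 \left(-64\right) = -8896$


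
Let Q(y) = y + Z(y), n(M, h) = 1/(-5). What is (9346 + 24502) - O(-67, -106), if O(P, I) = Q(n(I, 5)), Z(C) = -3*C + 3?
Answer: 169223/5 ≈ 33845.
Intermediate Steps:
n(M, h) = -⅕
Z(C) = 3 - 3*C
Q(y) = 3 - 2*y (Q(y) = y + (3 - 3*y) = 3 - 2*y)
O(P, I) = 17/5 (O(P, I) = 3 - 2*(-⅕) = 3 + ⅖ = 17/5)
(9346 + 24502) - O(-67, -106) = (9346 + 24502) - 1*17/5 = 33848 - 17/5 = 169223/5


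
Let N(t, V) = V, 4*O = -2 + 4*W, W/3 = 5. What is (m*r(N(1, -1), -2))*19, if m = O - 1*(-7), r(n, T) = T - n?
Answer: -817/2 ≈ -408.50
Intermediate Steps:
W = 15 (W = 3*5 = 15)
O = 29/2 (O = (-2 + 4*15)/4 = (-2 + 60)/4 = (1/4)*58 = 29/2 ≈ 14.500)
m = 43/2 (m = 29/2 - 1*(-7) = 29/2 + 7 = 43/2 ≈ 21.500)
(m*r(N(1, -1), -2))*19 = (43*(-2 - 1*(-1))/2)*19 = (43*(-2 + 1)/2)*19 = ((43/2)*(-1))*19 = -43/2*19 = -817/2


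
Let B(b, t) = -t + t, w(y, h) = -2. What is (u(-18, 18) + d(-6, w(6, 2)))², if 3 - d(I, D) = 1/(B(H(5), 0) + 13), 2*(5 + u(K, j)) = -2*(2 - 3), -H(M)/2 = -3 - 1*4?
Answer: 196/169 ≈ 1.1598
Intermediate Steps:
H(M) = 14 (H(M) = -2*(-3 - 1*4) = -2*(-3 - 4) = -2*(-7) = 14)
B(b, t) = 0
u(K, j) = -4 (u(K, j) = -5 + (-2*(2 - 3))/2 = -5 + (-2*(-1))/2 = -5 + (½)*2 = -5 + 1 = -4)
d(I, D) = 38/13 (d(I, D) = 3 - 1/(0 + 13) = 3 - 1/13 = 38/13)
(u(-18, 18) + d(-6, w(6, 2)))² = (-4 + 38/13)² = (-14/13)² = 196/169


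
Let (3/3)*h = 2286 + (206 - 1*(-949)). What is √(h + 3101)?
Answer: √6542 ≈ 80.883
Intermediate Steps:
h = 3441 (h = 2286 + (206 - 1*(-949)) = 2286 + (206 + 949) = 2286 + 1155 = 3441)
√(h + 3101) = √(3441 + 3101) = √6542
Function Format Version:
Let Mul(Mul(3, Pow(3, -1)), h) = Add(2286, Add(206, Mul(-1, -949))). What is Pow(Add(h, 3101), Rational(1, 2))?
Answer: Pow(6542, Rational(1, 2)) ≈ 80.883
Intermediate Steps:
h = 3441 (h = Add(2286, Add(206, Mul(-1, -949))) = Add(2286, Add(206, 949)) = Add(2286, 1155) = 3441)
Pow(Add(h, 3101), Rational(1, 2)) = Pow(Add(3441, 3101), Rational(1, 2)) = Pow(6542, Rational(1, 2))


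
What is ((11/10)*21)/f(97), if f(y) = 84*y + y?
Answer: 231/82450 ≈ 0.0028017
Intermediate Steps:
f(y) = 85*y
((11/10)*21)/f(97) = ((11/10)*21)/((85*97)) = ((11*(1/10))*21)/8245 = ((11/10)*21)*(1/8245) = (231/10)*(1/8245) = 231/82450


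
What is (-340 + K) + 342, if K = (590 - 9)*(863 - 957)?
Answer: -54612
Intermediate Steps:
K = -54614 (K = 581*(-94) = -54614)
(-340 + K) + 342 = (-340 - 54614) + 342 = -54954 + 342 = -54612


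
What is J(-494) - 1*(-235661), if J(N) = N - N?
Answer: 235661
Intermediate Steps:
J(N) = 0
J(-494) - 1*(-235661) = 0 - 1*(-235661) = 0 + 235661 = 235661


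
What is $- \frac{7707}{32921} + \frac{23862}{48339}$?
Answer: $\frac{479689}{1848279} \approx 0.25953$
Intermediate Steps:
$- \frac{7707}{32921} + \frac{23862}{48339} = \left(-7707\right) \frac{1}{32921} + 23862 \cdot \frac{1}{48339} = - \frac{1101}{4703} + \frac{194}{393} = \frac{479689}{1848279}$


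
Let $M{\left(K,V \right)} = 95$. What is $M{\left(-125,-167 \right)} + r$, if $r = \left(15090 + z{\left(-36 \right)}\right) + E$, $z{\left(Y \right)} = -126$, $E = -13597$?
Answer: $1462$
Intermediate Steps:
$r = 1367$ ($r = \left(15090 - 126\right) - 13597 = 14964 - 13597 = 1367$)
$M{\left(-125,-167 \right)} + r = 95 + 1367 = 1462$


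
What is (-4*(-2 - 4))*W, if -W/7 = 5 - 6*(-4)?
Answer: -4872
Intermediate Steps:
W = -203 (W = -7*(5 - 6*(-4)) = -7*(5 + 24) = -7*29 = -203)
(-4*(-2 - 4))*W = -4*(-2 - 4)*(-203) = -4*(-6)*(-203) = 24*(-203) = -4872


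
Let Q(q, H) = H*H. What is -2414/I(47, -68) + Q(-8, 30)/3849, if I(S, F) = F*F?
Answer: -50293/174488 ≈ -0.28823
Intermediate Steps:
Q(q, H) = H**2
I(S, F) = F**2
-2414/I(47, -68) + Q(-8, 30)/3849 = -2414/((-68)**2) + 30**2/3849 = -2414/4624 + 900*(1/3849) = -2414*1/4624 + 300/1283 = -71/136 + 300/1283 = -50293/174488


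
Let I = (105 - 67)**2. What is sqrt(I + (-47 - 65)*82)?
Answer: 6*I*sqrt(215) ≈ 87.977*I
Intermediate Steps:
I = 1444 (I = 38**2 = 1444)
sqrt(I + (-47 - 65)*82) = sqrt(1444 + (-47 - 65)*82) = sqrt(1444 - 112*82) = sqrt(1444 - 9184) = sqrt(-7740) = 6*I*sqrt(215)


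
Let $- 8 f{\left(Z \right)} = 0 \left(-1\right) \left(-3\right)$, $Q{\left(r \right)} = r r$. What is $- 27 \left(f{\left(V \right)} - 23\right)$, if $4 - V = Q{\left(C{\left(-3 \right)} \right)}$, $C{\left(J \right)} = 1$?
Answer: $621$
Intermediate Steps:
$Q{\left(r \right)} = r^{2}$
$V = 3$ ($V = 4 - 1^{2} = 4 - 1 = 3$)
$f{\left(Z \right)} = 0$ ($f{\left(Z \right)} = - \frac{0 \left(-1\right) \left(-3\right)}{8} = - \frac{0 \left(-3\right)}{8} = \left(- \frac{1}{8}\right) 0 = 0$)
$- 27 \left(f{\left(V \right)} - 23\right) = - 27 \left(0 - 23\right) = \left(-27\right) \left(-23\right) = 621$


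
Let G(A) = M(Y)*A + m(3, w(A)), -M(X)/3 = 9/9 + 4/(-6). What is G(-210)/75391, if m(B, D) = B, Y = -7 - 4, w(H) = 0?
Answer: 213/75391 ≈ 0.0028253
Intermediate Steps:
Y = -11
M(X) = -1 (M(X) = -3*(9/9 + 4/(-6)) = -3*(9*(⅑) + 4*(-⅙)) = -3*(1 - ⅔) = -3*⅓ = -1)
G(A) = 3 - A (G(A) = -A + 3 = 3 - A)
G(-210)/75391 = (3 - 1*(-210))/75391 = (3 + 210)*(1/75391) = 213*(1/75391) = 213/75391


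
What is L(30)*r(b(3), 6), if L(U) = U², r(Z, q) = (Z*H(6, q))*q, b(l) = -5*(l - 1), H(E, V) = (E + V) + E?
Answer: -972000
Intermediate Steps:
H(E, V) = V + 2*E
b(l) = 5 - 5*l (b(l) = -5*(-1 + l) = 5 - 5*l)
r(Z, q) = Z*q*(12 + q) (r(Z, q) = (Z*(q + 2*6))*q = (Z*(q + 12))*q = (Z*(12 + q))*q = Z*q*(12 + q))
L(30)*r(b(3), 6) = 30²*((5 - 5*3)*6*(12 + 6)) = 900*((5 - 15)*6*18) = 900*(-10*6*18) = 900*(-1080) = -972000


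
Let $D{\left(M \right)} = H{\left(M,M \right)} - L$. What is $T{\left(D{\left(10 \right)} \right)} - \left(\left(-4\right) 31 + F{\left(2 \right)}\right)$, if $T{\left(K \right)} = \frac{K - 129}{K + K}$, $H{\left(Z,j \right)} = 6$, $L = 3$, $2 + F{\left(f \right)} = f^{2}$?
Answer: $101$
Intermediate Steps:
$F{\left(f \right)} = -2 + f^{2}$
$D{\left(M \right)} = 3$ ($D{\left(M \right)} = 6 - 3 = 3$)
$T{\left(K \right)} = \frac{-129 + K}{2 K}$
$T{\left(D{\left(10 \right)} \right)} - \left(\left(-4\right) 31 + F{\left(2 \right)}\right) = \frac{-129 + 3}{2 \cdot 3} - \left(\left(-4\right) 31 - \left(2 - 2^{2}\right)\right) = \frac{1}{2} \cdot \frac{1}{3} \left(-126\right) - \left(-124 + \left(-2 + 4\right)\right) = -21 - \left(-124 + 2\right) = -21 - -122 = -21 + 122 = 101$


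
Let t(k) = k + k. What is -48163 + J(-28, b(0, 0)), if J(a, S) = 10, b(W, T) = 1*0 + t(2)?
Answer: -48153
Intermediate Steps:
t(k) = 2*k
b(W, T) = 4 (b(W, T) = 1*0 + 2*2 = 0 + 4 = 4)
-48163 + J(-28, b(0, 0)) = -48163 + 10 = -48153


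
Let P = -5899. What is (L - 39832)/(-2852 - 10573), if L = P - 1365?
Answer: 47096/13425 ≈ 3.5081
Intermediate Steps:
L = -7264 (L = -5899 - 1365 = -7264)
(L - 39832)/(-2852 - 10573) = (-7264 - 39832)/(-2852 - 10573) = -47096/(-13425) = -47096*(-1/13425) = 47096/13425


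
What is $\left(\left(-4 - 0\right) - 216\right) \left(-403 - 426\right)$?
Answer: $182380$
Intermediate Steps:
$\left(\left(-4 - 0\right) - 216\right) \left(-403 - 426\right) = \left(\left(-4 + 0\right) - 216\right) \left(-829\right) = \left(-4 - 216\right) \left(-829\right) = \left(-220\right) \left(-829\right) = 182380$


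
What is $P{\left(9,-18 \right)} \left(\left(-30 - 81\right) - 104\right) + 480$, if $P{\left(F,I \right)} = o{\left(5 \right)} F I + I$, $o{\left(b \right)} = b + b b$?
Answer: $1049250$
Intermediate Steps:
$o{\left(b \right)} = b + b^{2}$
$P{\left(F,I \right)} = I + 30 F I$ ($P{\left(F,I \right)} = 5 \left(1 + 5\right) F I + I = 5 \cdot 6 F I + I = 30 F I + I = I + 30 F I$)
$P{\left(9,-18 \right)} \left(\left(-30 - 81\right) - 104\right) + 480 = - 18 \left(1 + 30 \cdot 9\right) \left(\left(-30 - 81\right) - 104\right) + 480 = - 18 \left(1 + 270\right) \left(-111 - 104\right) + 480 = \left(-18\right) 271 \left(-215\right) + 480 = \left(-4878\right) \left(-215\right) + 480 = 1048770 + 480 = 1049250$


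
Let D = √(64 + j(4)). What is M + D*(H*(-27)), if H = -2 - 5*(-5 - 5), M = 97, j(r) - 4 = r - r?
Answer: 97 - 2592*√17 ≈ -10590.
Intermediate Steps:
j(r) = 4 (j(r) = 4 + (r - r) = 4 + 0 = 4)
D = 2*√17 (D = √(64 + 4) = √68 = 2*√17 ≈ 8.2462)
H = 48 (H = -2 - 5*(-10) = -2 + 50 = 48)
M + D*(H*(-27)) = 97 + (2*√17)*(48*(-27)) = 97 + (2*√17)*(-1296) = 97 - 2592*√17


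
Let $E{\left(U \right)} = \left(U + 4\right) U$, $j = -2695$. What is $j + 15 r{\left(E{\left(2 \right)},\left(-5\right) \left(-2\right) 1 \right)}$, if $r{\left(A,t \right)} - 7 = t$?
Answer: $-2440$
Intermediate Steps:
$E{\left(U \right)} = U \left(4 + U\right)$ ($E{\left(U \right)} = \left(4 + U\right) U = U \left(4 + U\right)$)
$r{\left(A,t \right)} = 7 + t$
$j + 15 r{\left(E{\left(2 \right)},\left(-5\right) \left(-2\right) 1 \right)} = -2695 + 15 \left(7 + \left(-5\right) \left(-2\right) 1\right) = -2695 + 15 \left(7 + 10 \cdot 1\right) = -2695 + 15 \left(7 + 10\right) = -2695 + 15 \cdot 17 = -2695 + 255 = -2440$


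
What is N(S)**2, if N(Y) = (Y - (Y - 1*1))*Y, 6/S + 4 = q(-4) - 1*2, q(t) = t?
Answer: 9/25 ≈ 0.36000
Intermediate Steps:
S = -3/5 (S = 6/(-4 + (-4 - 1*2)) = 6/(-4 + (-4 - 2)) = 6/(-4 - 6) = 6/(-10) = 6*(-1/10) = -3/5 ≈ -0.60000)
N(Y) = Y (N(Y) = (Y - (Y - 1))*Y = (Y - (-1 + Y))*Y = (Y + (1 - Y))*Y = 1*Y = Y)
N(S)**2 = (-3/5)**2 = 9/25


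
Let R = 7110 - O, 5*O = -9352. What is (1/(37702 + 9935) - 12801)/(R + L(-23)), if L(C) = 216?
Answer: -1524503090/1095222267 ≈ -1.3920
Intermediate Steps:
O = -9352/5 (O = (⅕)*(-9352) = -9352/5 ≈ -1870.4)
R = 44902/5 (R = 7110 - 1*(-9352/5) = 7110 + 9352/5 = 44902/5 ≈ 8980.4)
(1/(37702 + 9935) - 12801)/(R + L(-23)) = (1/(37702 + 9935) - 12801)/(44902/5 + 216) = (1/47637 - 12801)/(45982/5) = (1/47637 - 12801)*(5/45982) = -609801236/47637*5/45982 = -1524503090/1095222267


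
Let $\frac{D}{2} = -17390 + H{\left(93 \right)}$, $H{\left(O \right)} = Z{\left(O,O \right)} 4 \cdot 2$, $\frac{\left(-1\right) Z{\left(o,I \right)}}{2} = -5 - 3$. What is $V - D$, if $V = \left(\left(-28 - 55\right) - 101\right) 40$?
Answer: $27164$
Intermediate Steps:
$Z{\left(o,I \right)} = 16$ ($Z{\left(o,I \right)} = - 2 \left(-5 - 3\right) = \left(-2\right) \left(-8\right) = 16$)
$H{\left(O \right)} = 128$ ($H{\left(O \right)} = 16 \cdot 4 \cdot 2 = 64 \cdot 2 = 128$)
$V = -7360$ ($V = \left(\left(-28 - 55\right) - 101\right) 40 = \left(-83 - 101\right) 40 = \left(-184\right) 40 = -7360$)
$D = -34524$ ($D = 2 \left(-17390 + 128\right) = 2 \left(-17262\right) = -34524$)
$V - D = -7360 - -34524 = -7360 + 34524 = 27164$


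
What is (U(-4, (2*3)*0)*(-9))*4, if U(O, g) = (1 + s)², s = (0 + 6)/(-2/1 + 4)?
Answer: -576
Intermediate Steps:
s = 3 (s = 6/(-2*1 + 4) = 6/(-2 + 4) = 6/2 = 6*(½) = 3)
U(O, g) = 16 (U(O, g) = (1 + 3)² = 4² = 16)
(U(-4, (2*3)*0)*(-9))*4 = (16*(-9))*4 = -144*4 = -576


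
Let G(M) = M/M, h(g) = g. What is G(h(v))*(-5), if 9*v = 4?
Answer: -5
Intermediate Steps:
v = 4/9 (v = (⅑)*4 = 4/9 ≈ 0.44444)
G(M) = 1
G(h(v))*(-5) = 1*(-5) = -5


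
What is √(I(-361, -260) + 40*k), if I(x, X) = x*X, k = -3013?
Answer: 2*I*√6665 ≈ 163.28*I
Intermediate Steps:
I(x, X) = X*x
√(I(-361, -260) + 40*k) = √(-260*(-361) + 40*(-3013)) = √(93860 - 120520) = √(-26660) = 2*I*√6665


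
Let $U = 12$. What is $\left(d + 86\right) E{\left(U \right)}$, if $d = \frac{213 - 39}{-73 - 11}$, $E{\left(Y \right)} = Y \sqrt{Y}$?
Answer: $\frac{14100 \sqrt{3}}{7} \approx 3488.8$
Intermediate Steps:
$E{\left(Y \right)} = Y^{\frac{3}{2}}$
$d = - \frac{29}{14}$ ($d = \frac{174}{-84} = 174 \left(- \frac{1}{84}\right) = - \frac{29}{14} \approx -2.0714$)
$\left(d + 86\right) E{\left(U \right)} = \left(- \frac{29}{14} + 86\right) 12^{\frac{3}{2}} = \frac{1175 \cdot 24 \sqrt{3}}{14} = \frac{14100 \sqrt{3}}{7}$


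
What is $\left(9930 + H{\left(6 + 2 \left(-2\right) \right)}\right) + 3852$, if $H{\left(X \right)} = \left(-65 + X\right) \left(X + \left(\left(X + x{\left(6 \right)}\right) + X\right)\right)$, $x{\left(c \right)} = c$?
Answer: $13026$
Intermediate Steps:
$H{\left(X \right)} = \left(-65 + X\right) \left(6 + 3 X\right)$ ($H{\left(X \right)} = \left(-65 + X\right) \left(X + \left(\left(X + 6\right) + X\right)\right) = \left(-65 + X\right) \left(X + \left(\left(6 + X\right) + X\right)\right) = \left(-65 + X\right) \left(X + \left(6 + 2 X\right)\right) = \left(-65 + X\right) \left(6 + 3 X\right)$)
$\left(9930 + H{\left(6 + 2 \left(-2\right) \right)}\right) + 3852 = \left(9930 - \left(390 - 3 \left(6 + 2 \left(-2\right)\right)^{2} + 189 \left(6 + 2 \left(-2\right)\right)\right)\right) + 3852 = \left(9930 - \left(390 - 3 \left(6 - 4\right)^{2} + 189 \left(6 - 4\right)\right)\right) + 3852 = \left(9930 - \left(768 - 12\right)\right) + 3852 = \left(9930 - 756\right) + 3852 = 9174 + 3852 = 13026$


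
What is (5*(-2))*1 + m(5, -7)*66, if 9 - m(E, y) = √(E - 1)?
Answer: 452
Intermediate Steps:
m(E, y) = 9 - √(-1 + E) (m(E, y) = 9 - √(E - 1) = 9 - √(-1 + E))
(5*(-2))*1 + m(5, -7)*66 = (5*(-2))*1 + (9 - √(-1 + 5))*66 = -10*1 + (9 - √4)*66 = -10 + (9 - 1*2)*66 = -10 + (9 - 2)*66 = -10 + 7*66 = -10 + 462 = 452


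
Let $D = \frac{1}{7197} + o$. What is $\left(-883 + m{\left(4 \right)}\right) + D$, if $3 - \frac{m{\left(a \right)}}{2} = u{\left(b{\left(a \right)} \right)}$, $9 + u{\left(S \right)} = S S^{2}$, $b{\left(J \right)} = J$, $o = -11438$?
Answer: $- \frac{89422724}{7197} \approx -12425.0$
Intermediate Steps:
$u{\left(S \right)} = -9 + S^{3}$ ($u{\left(S \right)} = -9 + S S^{2} = -9 + S^{3}$)
$m{\left(a \right)} = 24 - 2 a^{3}$ ($m{\left(a \right)} = 6 - 2 \left(-9 + a^{3}\right) = 6 - \left(-18 + 2 a^{3}\right) = 24 - 2 a^{3}$)
$D = - \frac{82319285}{7197}$ ($D = \frac{1}{7197} - 11438 = - \frac{82319285}{7197} \approx -11438.0$)
$\left(-883 + m{\left(4 \right)}\right) + D = \left(-883 + \left(24 - 2 \cdot 4^{3}\right)\right) - \frac{82319285}{7197} = \left(-883 + \left(24 - 128\right)\right) - \frac{82319285}{7197} = \left(-883 - 104\right) - \frac{82319285}{7197} = -987 - \frac{82319285}{7197} = - \frac{89422724}{7197}$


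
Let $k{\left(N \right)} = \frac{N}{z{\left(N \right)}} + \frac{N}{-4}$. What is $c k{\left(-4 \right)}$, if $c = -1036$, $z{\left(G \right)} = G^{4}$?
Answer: $- \frac{16317}{16} \approx -1019.8$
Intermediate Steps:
$k{\left(N \right)} = \frac{1}{N^{3}} - \frac{N}{4}$ ($k{\left(N \right)} = \frac{N}{N^{4}} + \frac{N}{-4} = \frac{N}{N^{4}} + N \left(- \frac{1}{4}\right) = \frac{1}{N^{3}} - \frac{N}{4}$)
$c k{\left(-4 \right)} = - 1036 \left(\frac{1}{-64} - -1\right) = - 1036 \left(- \frac{1}{64} + 1\right) = \left(-1036\right) \frac{63}{64} = - \frac{16317}{16}$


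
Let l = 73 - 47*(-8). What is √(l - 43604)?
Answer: 3*I*√4795 ≈ 207.74*I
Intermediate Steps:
l = 449 (l = 73 + 376 = 449)
√(l - 43604) = √(449 - 43604) = √(-43155) = 3*I*√4795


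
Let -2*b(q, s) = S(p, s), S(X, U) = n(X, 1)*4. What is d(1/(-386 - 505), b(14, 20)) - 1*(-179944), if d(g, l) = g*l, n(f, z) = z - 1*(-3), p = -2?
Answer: 160330112/891 ≈ 1.7994e+5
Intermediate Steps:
n(f, z) = 3 + z (n(f, z) = z + 3 = 3 + z)
S(X, U) = 16 (S(X, U) = (3 + 1)*4 = 4*4 = 16)
b(q, s) = -8 (b(q, s) = -½*16 = -8)
d(1/(-386 - 505), b(14, 20)) - 1*(-179944) = -8/(-386 - 505) - 1*(-179944) = -8/(-891) + 179944 = -1/891*(-8) + 179944 = 8/891 + 179944 = 160330112/891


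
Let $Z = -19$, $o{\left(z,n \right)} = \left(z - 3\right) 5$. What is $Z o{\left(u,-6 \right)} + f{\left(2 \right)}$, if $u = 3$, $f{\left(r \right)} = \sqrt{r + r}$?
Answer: $2$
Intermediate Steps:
$f{\left(r \right)} = \sqrt{2} \sqrt{r}$ ($f{\left(r \right)} = \sqrt{2 r} = \sqrt{2} \sqrt{r}$)
$o{\left(z,n \right)} = -15 + 5 z$ ($o{\left(z,n \right)} = \left(-3 + z\right) 5 = -15 + 5 z$)
$Z o{\left(u,-6 \right)} + f{\left(2 \right)} = - 19 \left(-15 + 5 \cdot 3\right) + \sqrt{2} \sqrt{2} = - 19 \left(-15 + 15\right) + 2 = \left(-19\right) 0 + 2 = 0 + 2 = 2$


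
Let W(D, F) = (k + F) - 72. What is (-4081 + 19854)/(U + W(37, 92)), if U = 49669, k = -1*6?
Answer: 15773/49683 ≈ 0.31747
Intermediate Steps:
k = -6
W(D, F) = -78 + F (W(D, F) = (-6 + F) - 72 = -78 + F)
(-4081 + 19854)/(U + W(37, 92)) = (-4081 + 19854)/(49669 + (-78 + 92)) = 15773/(49669 + 14) = 15773/49683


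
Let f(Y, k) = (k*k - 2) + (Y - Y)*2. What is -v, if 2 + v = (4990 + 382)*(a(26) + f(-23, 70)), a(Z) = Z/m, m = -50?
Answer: -657731514/25 ≈ -2.6309e+7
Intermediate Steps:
f(Y, k) = -2 + k² (f(Y, k) = (k² - 2) + 0*2 = (-2 + k²) + 0 = -2 + k²)
a(Z) = -Z/50 (a(Z) = Z/(-50) = Z*(-1/50) = -Z/50)
v = 657731514/25 (v = -2 + (4990 + 382)*(-1/50*26 + (-2 + 70²)) = -2 + 5372*(-13/25 + (-2 + 4900)) = -2 + 5372*(-13/25 + 4898) = -2 + 5372*(122437/25) = -2 + 657731564/25 = 657731514/25 ≈ 2.6309e+7)
-v = -1*657731514/25 = -657731514/25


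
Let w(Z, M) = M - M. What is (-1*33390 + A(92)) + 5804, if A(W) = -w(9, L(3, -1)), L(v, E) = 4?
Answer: -27586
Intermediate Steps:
w(Z, M) = 0
A(W) = 0 (A(W) = -1*0 = 0)
(-1*33390 + A(92)) + 5804 = (-1*33390 + 0) + 5804 = (-33390 + 0) + 5804 = -33390 + 5804 = -27586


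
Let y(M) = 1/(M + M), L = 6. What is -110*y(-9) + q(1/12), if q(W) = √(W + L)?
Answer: 55/9 + √219/6 ≈ 8.5775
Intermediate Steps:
y(M) = 1/(2*M)
q(W) = √(6 + W) (q(W) = √(W + 6) = √(6 + W))
-110*y(-9) + q(1/12) = -55/(-9) + √(6 + 1/12) = -55*(-1)/9 + √(6 + 1/12) = -110*(-1/18) + √(73/12) = 55/9 + √219/6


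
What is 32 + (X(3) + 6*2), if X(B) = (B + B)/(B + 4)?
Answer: 314/7 ≈ 44.857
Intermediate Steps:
X(B) = 2*B/(4 + B) (X(B) = (2*B)/(4 + B) = 2*B/(4 + B))
32 + (X(3) + 6*2) = 32 + (2*3/(4 + 3) + 6*2) = 32 + (2*3/7 + 12) = 32 + (2*3*(1/7) + 12) = 32 + (6/7 + 12) = 32 + 90/7 = 314/7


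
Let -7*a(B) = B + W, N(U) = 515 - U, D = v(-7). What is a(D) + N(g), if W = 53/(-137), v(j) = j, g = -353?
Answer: 833424/959 ≈ 869.06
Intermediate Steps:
D = -7
W = -53/137 (W = 53*(-1/137) = -53/137 ≈ -0.38686)
a(B) = 53/959 - B/7 (a(B) = -(B - 53/137)/7 = -(-53/137 + B)/7 = 53/959 - B/7)
a(D) + N(g) = (53/959 - ⅐*(-7)) + (515 - 1*(-353)) = (53/959 + 1) + (515 + 353) = 1012/959 + 868 = 833424/959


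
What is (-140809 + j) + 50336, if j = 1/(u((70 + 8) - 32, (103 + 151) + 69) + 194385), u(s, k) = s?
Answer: -17590755862/194431 ≈ -90473.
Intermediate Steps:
j = 1/194431 (j = 1/(((70 + 8) - 32) + 194385) = 1/((78 - 32) + 194385) = 1/(46 + 194385) = 1/194431 ≈ 5.1432e-6)
(-140809 + j) + 50336 = (-140809 + 1/194431) + 50336 = -27377634678/194431 + 50336 = -17590755862/194431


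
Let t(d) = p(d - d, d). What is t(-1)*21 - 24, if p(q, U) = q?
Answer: -24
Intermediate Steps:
t(d) = 0 (t(d) = d - d = 0)
t(-1)*21 - 24 = 0*21 - 24 = 0 - 24 = -24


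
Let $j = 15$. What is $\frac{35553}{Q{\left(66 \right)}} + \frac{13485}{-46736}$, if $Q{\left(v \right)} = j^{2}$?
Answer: $\frac{552856961}{3505200} \approx 157.72$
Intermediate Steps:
$Q{\left(v \right)} = 225$ ($Q{\left(v \right)} = 15^{2} = 225$)
$\frac{35553}{Q{\left(66 \right)}} + \frac{13485}{-46736} = \frac{35553}{225} + \frac{13485}{-46736} = 35553 \cdot \frac{1}{225} + 13485 \left(- \frac{1}{46736}\right) = \frac{11851}{75} - \frac{13485}{46736} = \frac{552856961}{3505200}$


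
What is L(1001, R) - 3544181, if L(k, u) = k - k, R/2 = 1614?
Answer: -3544181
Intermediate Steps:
R = 3228 (R = 2*1614 = 3228)
L(k, u) = 0
L(1001, R) - 3544181 = 0 - 3544181 = -3544181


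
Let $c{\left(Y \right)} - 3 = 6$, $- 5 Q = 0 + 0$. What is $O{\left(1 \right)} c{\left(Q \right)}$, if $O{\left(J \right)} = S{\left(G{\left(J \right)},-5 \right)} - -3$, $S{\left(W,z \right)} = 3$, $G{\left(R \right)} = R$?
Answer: $54$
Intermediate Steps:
$Q = 0$ ($Q = - \frac{0 + 0}{5} = \left(- \frac{1}{5}\right) 0 = 0$)
$c{\left(Y \right)} = 9$ ($c{\left(Y \right)} = 3 + 6 = 9$)
$O{\left(J \right)} = 6$ ($O{\left(J \right)} = 3 - -3 = 3 + 3 = 6$)
$O{\left(1 \right)} c{\left(Q \right)} = 6 \cdot 9 = 54$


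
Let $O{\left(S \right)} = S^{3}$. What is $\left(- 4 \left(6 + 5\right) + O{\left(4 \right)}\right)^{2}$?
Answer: $400$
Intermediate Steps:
$\left(- 4 \left(6 + 5\right) + O{\left(4 \right)}\right)^{2} = \left(- 4 \left(6 + 5\right) + 4^{3}\right)^{2} = \left(\left(-4\right) 11 + 64\right)^{2} = \left(-44 + 64\right)^{2} = 20^{2} = 400$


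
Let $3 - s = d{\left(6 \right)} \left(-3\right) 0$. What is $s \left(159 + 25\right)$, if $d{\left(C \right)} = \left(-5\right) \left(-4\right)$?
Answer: $552$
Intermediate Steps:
$d{\left(C \right)} = 20$
$s = 3$ ($s = 3 - 20 \left(-3\right) 0 = 3 - \left(-60\right) 0 = 3 - 0 = 3 + 0 = 3$)
$s \left(159 + 25\right) = 3 \left(159 + 25\right) = 3 \cdot 184 = 552$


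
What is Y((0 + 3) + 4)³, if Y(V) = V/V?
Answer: 1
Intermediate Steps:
Y(V) = 1
Y((0 + 3) + 4)³ = 1³ = 1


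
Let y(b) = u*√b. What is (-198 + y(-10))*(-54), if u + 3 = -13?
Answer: 10692 + 864*I*√10 ≈ 10692.0 + 2732.2*I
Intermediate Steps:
u = -16 (u = -3 - 13 = -16)
y(b) = -16*√b
(-198 + y(-10))*(-54) = (-198 - 16*I*√10)*(-54) = 10692 + 864*I*√10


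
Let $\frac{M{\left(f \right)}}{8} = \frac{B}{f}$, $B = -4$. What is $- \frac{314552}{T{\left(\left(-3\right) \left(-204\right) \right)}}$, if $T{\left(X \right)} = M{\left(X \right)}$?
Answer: $6015807$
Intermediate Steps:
$M{\left(f \right)} = - \frac{32}{f}$ ($M{\left(f \right)} = 8 \left(- \frac{4}{f}\right) = - \frac{32}{f}$)
$T{\left(X \right)} = - \frac{32}{X}$
$- \frac{314552}{T{\left(\left(-3\right) \left(-204\right) \right)}} = - \frac{314552}{\left(-32\right) \frac{1}{\left(-3\right) \left(-204\right)}} = - \frac{314552}{\left(-32\right) \frac{1}{612}} = - \frac{314552}{- \frac{8}{153}} = \left(-314552\right) \left(- \frac{153}{8}\right) = 6015807$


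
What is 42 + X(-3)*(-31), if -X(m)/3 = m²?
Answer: 879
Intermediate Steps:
X(m) = -3*m²
42 + X(-3)*(-31) = 42 - 3*(-3)²*(-31) = 42 - 3*9*(-31) = 42 - 27*(-31) = 42 + 837 = 879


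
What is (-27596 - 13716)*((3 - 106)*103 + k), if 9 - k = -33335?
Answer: -939228320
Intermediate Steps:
k = 33344 (k = 9 - 1*(-33335) = 9 + 33335 = 33344)
(-27596 - 13716)*((3 - 106)*103 + k) = (-27596 - 13716)*((3 - 106)*103 + 33344) = -41312*(-103*103 + 33344) = -41312*(-10609 + 33344) = -41312*22735 = -939228320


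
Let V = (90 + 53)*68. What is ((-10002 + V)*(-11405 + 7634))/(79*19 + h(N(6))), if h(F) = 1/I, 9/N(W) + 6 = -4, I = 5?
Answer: 2095/3 ≈ 698.33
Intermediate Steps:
N(W) = -9/10 (N(W) = 9/(-6 - 4) = 9/(-10) = 9*(-⅒) = -9/10)
V = 9724 (V = 143*68 = 9724)
h(F) = ⅕ (h(F) = 1/5 = ⅕)
((-10002 + V)*(-11405 + 7634))/(79*19 + h(N(6))) = ((-10002 + 9724)*(-11405 + 7634))/(79*19 + ⅕) = (-278*(-3771))/(1501 + ⅕) = 1048338/(7506/5) = 1048338*(5/7506) = 2095/3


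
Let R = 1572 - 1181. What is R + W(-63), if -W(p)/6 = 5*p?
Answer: 2281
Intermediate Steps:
R = 391
W(p) = -30*p
R + W(-63) = 391 - 30*(-63) = 391 + 1890 = 2281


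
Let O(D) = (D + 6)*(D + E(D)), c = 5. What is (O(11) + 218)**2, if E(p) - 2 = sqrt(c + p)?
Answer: 257049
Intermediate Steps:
E(p) = 2 + sqrt(5 + p)
O(D) = (6 + D)*(2 + D + sqrt(5 + D)) (O(D) = (D + 6)*(D + (2 + sqrt(5 + D))) = (6 + D)*(2 + D + sqrt(5 + D)))
(O(11) + 218)**2 = ((12 + 11**2 + 6*sqrt(5 + 11) + 8*11 + 11*sqrt(5 + 11)) + 218)**2 = ((12 + 121 + 6*sqrt(16) + 88 + 11*sqrt(16)) + 218)**2 = ((12 + 121 + 6*4 + 88 + 11*4) + 218)**2 = ((12 + 121 + 24 + 88 + 44) + 218)**2 = (289 + 218)**2 = 507**2 = 257049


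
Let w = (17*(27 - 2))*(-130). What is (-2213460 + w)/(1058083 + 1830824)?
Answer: -2268710/2888907 ≈ -0.78532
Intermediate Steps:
w = -55250 (w = (17*25)*(-130) = 425*(-130) = -55250)
(-2213460 + w)/(1058083 + 1830824) = (-2213460 - 55250)/(1058083 + 1830824) = -2268710/2888907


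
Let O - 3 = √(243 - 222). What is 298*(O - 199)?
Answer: -58408 + 298*√21 ≈ -57042.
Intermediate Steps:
O = 3 + √21 (O = 3 + √(243 - 222) = 3 + √21 ≈ 7.5826)
298*(O - 199) = 298*((3 + √21) - 199) = 298*(-196 + √21) = -58408 + 298*√21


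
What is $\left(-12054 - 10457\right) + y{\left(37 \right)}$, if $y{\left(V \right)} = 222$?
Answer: $-22289$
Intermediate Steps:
$\left(-12054 - 10457\right) + y{\left(37 \right)} = \left(-12054 - 10457\right) + 222 = -22511 + 222 = -22289$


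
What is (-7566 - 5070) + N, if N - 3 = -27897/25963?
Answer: -328018476/25963 ≈ -12634.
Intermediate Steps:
N = 49992/25963 (N = 3 - 27897/25963 = 49992/25963 ≈ 1.9255)
(-7566 - 5070) + N = (-7566 - 5070) + 49992/25963 = -12636 + 49992/25963 = -328018476/25963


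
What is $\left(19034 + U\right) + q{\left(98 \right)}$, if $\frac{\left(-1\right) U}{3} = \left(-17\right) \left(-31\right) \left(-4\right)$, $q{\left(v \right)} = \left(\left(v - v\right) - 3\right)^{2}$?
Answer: $25367$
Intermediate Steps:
$q{\left(v \right)} = 9$ ($q{\left(v \right)} = \left(0 - 3\right)^{2} = \left(-3\right)^{2} = 9$)
$U = 6324$ ($U = - 3 \left(-17\right) \left(-31\right) \left(-4\right) = - 3 \cdot 527 \left(-4\right) = \left(-3\right) \left(-2108\right) = 6324$)
$\left(19034 + U\right) + q{\left(98 \right)} = \left(19034 + 6324\right) + 9 = 25358 + 9 = 25367$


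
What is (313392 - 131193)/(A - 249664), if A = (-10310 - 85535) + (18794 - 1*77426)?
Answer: -182199/404141 ≈ -0.45083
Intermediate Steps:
A = -154477 (A = -95845 + (18794 - 77426) = -95845 - 58632 = -154477)
(313392 - 131193)/(A - 249664) = (313392 - 131193)/(-154477 - 249664) = 182199/(-404141) = 182199*(-1/404141) = -182199/404141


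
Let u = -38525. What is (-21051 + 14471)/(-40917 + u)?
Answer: 3290/39721 ≈ 0.082828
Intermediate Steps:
(-21051 + 14471)/(-40917 + u) = (-21051 + 14471)/(-40917 - 38525) = -6580/(-79442) = -6580*(-1/79442) = 3290/39721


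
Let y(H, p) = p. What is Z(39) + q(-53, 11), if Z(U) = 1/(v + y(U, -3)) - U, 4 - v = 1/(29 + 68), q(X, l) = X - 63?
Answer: -14783/96 ≈ -153.99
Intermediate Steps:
q(X, l) = -63 + X
v = 387/97 (v = 4 - 1/(29 + 68) = 4 - 1/97 = 387/97 ≈ 3.9897)
Z(U) = 97/96 - U (Z(U) = 1/(387/97 - 3) - U = 1/(96/97) - U = 97/96 - U)
Z(39) + q(-53, 11) = (97/96 - 1*39) + (-63 - 53) = (97/96 - 39) - 116 = -3647/96 - 116 = -14783/96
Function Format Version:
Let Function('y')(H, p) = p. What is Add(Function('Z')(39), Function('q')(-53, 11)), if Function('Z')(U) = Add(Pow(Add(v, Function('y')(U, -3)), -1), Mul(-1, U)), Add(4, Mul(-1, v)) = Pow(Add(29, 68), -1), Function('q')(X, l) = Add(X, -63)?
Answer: Rational(-14783, 96) ≈ -153.99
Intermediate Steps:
Function('q')(X, l) = Add(-63, X)
v = Rational(387, 97) (v = Add(4, Mul(-1, Pow(Add(29, 68), -1))) = Add(4, Mul(-1, Pow(97, -1))) = Add(4, Mul(-1, Rational(1, 97))) = Add(4, Rational(-1, 97)) = Rational(387, 97) ≈ 3.9897)
Function('Z')(U) = Add(Rational(97, 96), Mul(-1, U)) (Function('Z')(U) = Add(Pow(Add(Rational(387, 97), -3), -1), Mul(-1, U)) = Add(Pow(Rational(96, 97), -1), Mul(-1, U)) = Add(Rational(97, 96), Mul(-1, U)))
Add(Function('Z')(39), Function('q')(-53, 11)) = Add(Add(Rational(97, 96), Mul(-1, 39)), Add(-63, -53)) = Add(Add(Rational(97, 96), -39), -116) = Add(Rational(-3647, 96), -116) = Rational(-14783, 96)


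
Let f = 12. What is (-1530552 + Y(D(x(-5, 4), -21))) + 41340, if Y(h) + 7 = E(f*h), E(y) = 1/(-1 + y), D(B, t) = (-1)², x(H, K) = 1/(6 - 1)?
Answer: -16381408/11 ≈ -1.4892e+6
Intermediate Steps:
x(H, K) = ⅕ (x(H, K) = 1/5 = ⅕)
D(B, t) = 1
Y(h) = -7 + 1/(-1 + 12*h)
(-1530552 + Y(D(x(-5, 4), -21))) + 41340 = (-1530552 + 4*(2 - 21*1)/(-1 + 12*1)) + 41340 = (-1530552 + 4*(2 - 21)/(-1 + 12)) + 41340 = (-1530552 + 4*(-19)/11) + 41340 = (-1530552 + 4*(1/11)*(-19)) + 41340 = (-1530552 - 76/11) + 41340 = -16836148/11 + 41340 = -16381408/11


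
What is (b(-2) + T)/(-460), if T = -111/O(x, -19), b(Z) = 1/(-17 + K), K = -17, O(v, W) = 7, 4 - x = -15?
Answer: 3781/109480 ≈ 0.034536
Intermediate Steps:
x = 19 (x = 4 - 1*(-15) = 4 + 15 = 19)
b(Z) = -1/34 (b(Z) = 1/(-17 - 17) = 1/(-34) = -1/34)
T = -111/7 ≈ -15.857
(b(-2) + T)/(-460) = (-1/34 - 111/7)/(-460) = -3781/238*(-1/460) = 3781/109480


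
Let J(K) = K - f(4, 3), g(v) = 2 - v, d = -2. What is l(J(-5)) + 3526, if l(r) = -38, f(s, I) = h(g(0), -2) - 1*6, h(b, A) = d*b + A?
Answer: 3488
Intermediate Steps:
h(b, A) = A - 2*b (h(b, A) = -2*b + A = A - 2*b)
f(s, I) = -12 (f(s, I) = (-2 - 2*(2 - 1*0)) - 1*6 = (-2 - 2*(2 + 0)) - 6 = (-2 - 2*2) - 6 = (-2 - 4) - 6 = -6 - 6 = -12)
J(K) = 12 + K (J(K) = K - 1*(-12) = K + 12 = 12 + K)
l(J(-5)) + 3526 = -38 + 3526 = 3488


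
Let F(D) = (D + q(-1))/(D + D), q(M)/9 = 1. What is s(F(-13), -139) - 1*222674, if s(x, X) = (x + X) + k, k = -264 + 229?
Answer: -2897022/13 ≈ -2.2285e+5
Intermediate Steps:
q(M) = 9 (q(M) = 9*1 = 9)
k = -35
F(D) = (9 + D)/(2*D) (F(D) = (D + 9)/(D + D) = (9 + D)/((2*D)) = (9 + D)*(1/(2*D)) = (9 + D)/(2*D))
s(x, X) = -35 + X + x (s(x, X) = (x + X) - 35 = (X + x) - 35 = -35 + X + x)
s(F(-13), -139) - 1*222674 = (-35 - 139 + (½)*(9 - 13)/(-13)) - 1*222674 = (-35 - 139 + (½)*(-1/13)*(-4)) - 222674 = (-35 - 139 + 2/13) - 222674 = -2260/13 - 222674 = -2897022/13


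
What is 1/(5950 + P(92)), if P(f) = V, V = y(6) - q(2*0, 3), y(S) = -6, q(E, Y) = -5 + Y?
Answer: 1/5946 ≈ 0.00016818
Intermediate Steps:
V = -4 (V = -6 - (-5 + 3) = -6 - 1*(-2) = -6 + 2 = -4)
P(f) = -4
1/(5950 + P(92)) = 1/(5950 - 4) = 1/5946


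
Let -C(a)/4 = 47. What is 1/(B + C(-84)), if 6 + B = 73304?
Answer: 1/73110 ≈ 1.3678e-5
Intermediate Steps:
B = 73298 (B = -6 + 73304 = 73298)
C(a) = -188 (C(a) = -4*47 = -188)
1/(B + C(-84)) = 1/(73298 - 188) = 1/73110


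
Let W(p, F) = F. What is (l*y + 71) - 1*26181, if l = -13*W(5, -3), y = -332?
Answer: -39058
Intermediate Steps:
l = 39 (l = -13*(-3) = 39)
(l*y + 71) - 1*26181 = (39*(-332) + 71) - 1*26181 = (-12948 + 71) - 26181 = -12877 - 26181 = -39058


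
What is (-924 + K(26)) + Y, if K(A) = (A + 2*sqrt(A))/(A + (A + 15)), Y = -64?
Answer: -66170/67 + 2*sqrt(26)/67 ≈ -987.46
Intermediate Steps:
K(A) = (A + 2*sqrt(A))/(15 + 2*A) (K(A) = (A + 2*sqrt(A))/(A + (15 + A)) = (A + 2*sqrt(A))/(15 + 2*A))
(-924 + K(26)) + Y = (-924 + (26 + 2*sqrt(26))/(15 + 2*26)) - 64 = (-924 + (26 + 2*sqrt(26))/(15 + 52)) - 64 = (-924 + (26 + 2*sqrt(26))/67) - 64 = (-924 + (26/67 + 2*sqrt(26)/67)) - 64 = (-61882/67 + 2*sqrt(26)/67) - 64 = -66170/67 + 2*sqrt(26)/67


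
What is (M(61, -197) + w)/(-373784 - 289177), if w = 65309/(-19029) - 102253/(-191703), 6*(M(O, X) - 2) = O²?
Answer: -1506025213259/1612284197227938 ≈ -0.00093409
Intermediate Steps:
M(O, X) = 2 + O²/6
w = -3524719630/1215972129 (w = 65309*(-1/19029) - 102253*(-1/191703) = -65309/19029 + 102253/191703 = -3524719630/1215972129 ≈ -2.8987)
(M(61, -197) + w)/(-373784 - 289177) = ((2 + (⅙)*61²) - 3524719630/1215972129)/(-373784 - 289177) = ((2 + (⅙)*3721) - 3524719630/1215972129)/(-662961) = ((2 + 3721/6) - 3524719630/1215972129)*(-1/662961) = (3733/6 - 3524719630/1215972129)*(-1/662961) = (1506025213259/2431944258)*(-1/662961) = -1506025213259/1612284197227938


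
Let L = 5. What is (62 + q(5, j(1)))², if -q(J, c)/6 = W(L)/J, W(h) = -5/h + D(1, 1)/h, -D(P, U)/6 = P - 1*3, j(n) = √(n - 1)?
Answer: 2274064/625 ≈ 3638.5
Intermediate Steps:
j(n) = √(-1 + n)
D(P, U) = 18 - 6*P (D(P, U) = -6*(P - 1*3) = -6*(P - 3) = -6*(-3 + P) = 18 - 6*P)
W(h) = 7/h (W(h) = -5/h + (18 - 6*1)/h = -5/h + (18 - 6)/h = -5/h + 12/h = 7/h)
q(J, c) = -42/(5*J) (q(J, c) = -6*7/5/J = -6*7*(⅕)/J = -42/(5*J))
(62 + q(5, j(1)))² = (62 - 42/5/5)² = (62 - 42/5*⅕)² = (62 - 42/25)² = (1508/25)² = 2274064/625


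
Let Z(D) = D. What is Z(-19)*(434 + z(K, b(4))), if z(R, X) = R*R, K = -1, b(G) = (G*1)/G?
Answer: -8265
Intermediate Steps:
b(G) = 1 (b(G) = G/G = 1)
z(R, X) = R**2
Z(-19)*(434 + z(K, b(4))) = -19*(434 + (-1)**2) = -19*(434 + 1) = -19*435 = -8265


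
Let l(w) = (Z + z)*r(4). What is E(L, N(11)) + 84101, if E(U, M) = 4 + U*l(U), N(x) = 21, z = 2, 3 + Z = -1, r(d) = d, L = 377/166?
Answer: 6979207/83 ≈ 84087.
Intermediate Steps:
L = 377/166 (L = 377*(1/166) = 377/166 ≈ 2.2711)
Z = -4 (Z = -3 - 1 = -4)
l(w) = -8 (l(w) = (-4 + 2)*4 = -2*4 = -8)
E(U, M) = 4 - 8*U (E(U, M) = 4 + U*(-8) = 4 - 8*U)
E(L, N(11)) + 84101 = (4 - 8*377/166) + 84101 = (4 - 1508/83) + 84101 = -1176/83 + 84101 = 6979207/83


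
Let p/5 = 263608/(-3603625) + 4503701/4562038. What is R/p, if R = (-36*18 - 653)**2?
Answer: 5565229498011967550/15027059803021 ≈ 3.7035e+5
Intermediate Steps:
R = 1692601 (R = (-648 - 653)**2 = (-1301)**2 = 1692601)
p = 15027059803021/3287974837550 (p = 5*(263608/(-3603625) + 4503701/4562038) = 5*(263608*(-1/3603625) + 4503701*(1/4562038)) = 5*(-263608/3603625 + 4503701/4562038) = 5*(15027059803021/16439874187750) = 15027059803021/3287974837550 ≈ 4.5703)
R/p = 1692601/(15027059803021/3287974837550) = 1692601*(3287974837550/15027059803021) = 5565229498011967550/15027059803021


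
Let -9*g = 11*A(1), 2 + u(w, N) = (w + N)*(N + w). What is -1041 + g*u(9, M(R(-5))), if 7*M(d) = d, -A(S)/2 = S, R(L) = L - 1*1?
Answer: -389759/441 ≈ -883.81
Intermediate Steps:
R(L) = -1 + L (R(L) = L - 1 = -1 + L)
A(S) = -2*S
M(d) = d/7
u(w, N) = -2 + (N + w)² (u(w, N) = -2 + (w + N)*(N + w) = -2 + (N + w)*(N + w) = -2 + (N + w)²)
g = 22/9 (g = -11*(-2*1)/9 = -11*(-2)/9 = -⅑*(-22) = 22/9 ≈ 2.4444)
-1041 + g*u(9, M(R(-5))) = -1041 + 22*(-2 + ((-1 - 5)/7 + 9)²)/9 = -1041 + 22*(-2 + ((⅐)*(-6) + 9)²)/9 = -1041 + 22*(-2 + (-6/7 + 9)²)/9 = -1041 + 22*(-2 + (57/7)²)/9 = -1041 + 22*(-2 + 3249/49)/9 = -1041 + (22/9)*(3151/49) = -1041 + 69322/441 = -389759/441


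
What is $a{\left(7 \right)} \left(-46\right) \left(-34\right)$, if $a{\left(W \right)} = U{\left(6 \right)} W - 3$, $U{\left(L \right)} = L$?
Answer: $60996$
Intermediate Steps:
$a{\left(W \right)} = -3 + 6 W$ ($a{\left(W \right)} = 6 W - 3 = -3 + 6 W$)
$a{\left(7 \right)} \left(-46\right) \left(-34\right) = \left(-3 + 6 \cdot 7\right) \left(-46\right) \left(-34\right) = \left(-3 + 42\right) \left(-46\right) \left(-34\right) = 39 \left(-46\right) \left(-34\right) = \left(-1794\right) \left(-34\right) = 60996$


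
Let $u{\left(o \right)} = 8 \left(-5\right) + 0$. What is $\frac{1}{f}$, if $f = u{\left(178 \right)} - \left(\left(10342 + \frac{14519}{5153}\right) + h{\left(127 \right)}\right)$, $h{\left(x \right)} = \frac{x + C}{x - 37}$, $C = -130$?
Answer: $- \frac{154590}{1605383797} \approx -9.6295 \cdot 10^{-5}$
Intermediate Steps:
$u{\left(o \right)} = -40$ ($u{\left(o \right)} = -40 + 0 = -40$)
$h{\left(x \right)} = \frac{-130 + x}{-37 + x}$ ($h{\left(x \right)} = \frac{x - 130}{x - 37} = \frac{-130 + x}{-37 + x}$)
$f = - \frac{1605383797}{154590}$ ($f = -40 - \left(\left(10342 + \frac{14519}{5153}\right) + \frac{-130 + 127}{-37 + 127}\right) = -40 - \left(\left(10342 + 14519 \cdot \frac{1}{5153}\right) + \frac{1}{90} \left(-3\right)\right) = -40 - \left(\left(10342 + \frac{14519}{5153}\right) + \frac{1}{90} \left(-3\right)\right) = -40 - \left(\frac{53306845}{5153} - \frac{1}{30}\right) = -40 - \frac{1599200197}{154590} = - \frac{1605383797}{154590} \approx -10385.0$)
$\frac{1}{f} = \frac{1}{- \frac{1605383797}{154590}} = - \frac{154590}{1605383797}$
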